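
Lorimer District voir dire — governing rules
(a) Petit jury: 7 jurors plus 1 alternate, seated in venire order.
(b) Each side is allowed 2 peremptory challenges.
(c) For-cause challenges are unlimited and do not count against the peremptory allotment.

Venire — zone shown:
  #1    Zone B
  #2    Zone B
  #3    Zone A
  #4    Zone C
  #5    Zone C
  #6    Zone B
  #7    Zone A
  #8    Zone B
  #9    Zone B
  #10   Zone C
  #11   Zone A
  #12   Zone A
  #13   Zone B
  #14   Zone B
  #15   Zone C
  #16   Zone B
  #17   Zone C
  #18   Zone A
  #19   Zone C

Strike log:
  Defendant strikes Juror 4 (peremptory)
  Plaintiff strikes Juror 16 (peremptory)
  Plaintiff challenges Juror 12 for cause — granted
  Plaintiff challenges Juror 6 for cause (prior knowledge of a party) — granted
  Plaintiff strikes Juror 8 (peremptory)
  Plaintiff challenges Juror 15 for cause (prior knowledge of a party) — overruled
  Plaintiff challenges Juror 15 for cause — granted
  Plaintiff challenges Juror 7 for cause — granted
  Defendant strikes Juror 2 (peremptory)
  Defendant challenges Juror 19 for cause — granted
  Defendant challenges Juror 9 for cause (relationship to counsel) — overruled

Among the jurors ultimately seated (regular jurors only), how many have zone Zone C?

2

Removed: #2, #4, #6, #7, #8, #12, #15, #16, #19.
Seated jurors 1–7: #1, #3, #5, #9, #10, #11, #13 (alternates #14 not counted).
Of those, in Zone C: #5, #10 → 2.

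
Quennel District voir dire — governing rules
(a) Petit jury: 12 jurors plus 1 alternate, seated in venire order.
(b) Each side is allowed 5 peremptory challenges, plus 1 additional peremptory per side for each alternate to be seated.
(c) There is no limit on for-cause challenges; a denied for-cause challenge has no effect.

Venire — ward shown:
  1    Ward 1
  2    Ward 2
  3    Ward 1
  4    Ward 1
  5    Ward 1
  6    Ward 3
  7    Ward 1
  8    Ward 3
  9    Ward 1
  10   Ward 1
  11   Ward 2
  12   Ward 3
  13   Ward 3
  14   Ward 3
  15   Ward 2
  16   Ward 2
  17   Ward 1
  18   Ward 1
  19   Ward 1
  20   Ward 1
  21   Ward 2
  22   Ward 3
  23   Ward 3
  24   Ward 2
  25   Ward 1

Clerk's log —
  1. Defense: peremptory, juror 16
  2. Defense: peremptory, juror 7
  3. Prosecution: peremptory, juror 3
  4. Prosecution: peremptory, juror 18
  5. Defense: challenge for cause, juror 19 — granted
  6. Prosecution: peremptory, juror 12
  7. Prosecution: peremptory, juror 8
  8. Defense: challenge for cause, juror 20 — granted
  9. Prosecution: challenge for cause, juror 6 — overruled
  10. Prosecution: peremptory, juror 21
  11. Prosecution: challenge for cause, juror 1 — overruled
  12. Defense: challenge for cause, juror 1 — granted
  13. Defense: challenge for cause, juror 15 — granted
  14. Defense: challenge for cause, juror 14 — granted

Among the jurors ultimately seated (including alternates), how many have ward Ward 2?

Removed: #1, #3, #7, #8, #12, #14, #15, #16, #18, #19, #20, #21.
Seated (13 incl. alternates): #2, #4, #5, #6, #9, #10, #11, #13, #17, #22, #23, #24, #25.
Of those, in Ward 2: #2, #11, #24 → 3.

3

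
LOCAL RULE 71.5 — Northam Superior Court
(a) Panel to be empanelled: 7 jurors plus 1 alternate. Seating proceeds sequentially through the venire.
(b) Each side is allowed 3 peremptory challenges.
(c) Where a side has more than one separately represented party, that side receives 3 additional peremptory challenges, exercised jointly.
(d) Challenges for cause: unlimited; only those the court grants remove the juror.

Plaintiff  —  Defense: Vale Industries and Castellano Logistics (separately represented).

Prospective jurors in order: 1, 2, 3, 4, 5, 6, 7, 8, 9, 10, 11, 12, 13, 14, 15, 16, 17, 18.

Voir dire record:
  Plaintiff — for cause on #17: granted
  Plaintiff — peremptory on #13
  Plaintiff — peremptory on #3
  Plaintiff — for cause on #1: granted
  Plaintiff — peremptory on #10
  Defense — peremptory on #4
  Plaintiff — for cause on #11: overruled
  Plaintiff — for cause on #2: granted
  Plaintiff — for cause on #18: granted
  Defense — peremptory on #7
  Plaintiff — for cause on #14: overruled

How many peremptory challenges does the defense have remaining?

Defense allotment: 3 base + 3 multi-party = 6.
Defense peremptories used: #4, #7 — 2.
Remaining: 6 − 2 = 4.

4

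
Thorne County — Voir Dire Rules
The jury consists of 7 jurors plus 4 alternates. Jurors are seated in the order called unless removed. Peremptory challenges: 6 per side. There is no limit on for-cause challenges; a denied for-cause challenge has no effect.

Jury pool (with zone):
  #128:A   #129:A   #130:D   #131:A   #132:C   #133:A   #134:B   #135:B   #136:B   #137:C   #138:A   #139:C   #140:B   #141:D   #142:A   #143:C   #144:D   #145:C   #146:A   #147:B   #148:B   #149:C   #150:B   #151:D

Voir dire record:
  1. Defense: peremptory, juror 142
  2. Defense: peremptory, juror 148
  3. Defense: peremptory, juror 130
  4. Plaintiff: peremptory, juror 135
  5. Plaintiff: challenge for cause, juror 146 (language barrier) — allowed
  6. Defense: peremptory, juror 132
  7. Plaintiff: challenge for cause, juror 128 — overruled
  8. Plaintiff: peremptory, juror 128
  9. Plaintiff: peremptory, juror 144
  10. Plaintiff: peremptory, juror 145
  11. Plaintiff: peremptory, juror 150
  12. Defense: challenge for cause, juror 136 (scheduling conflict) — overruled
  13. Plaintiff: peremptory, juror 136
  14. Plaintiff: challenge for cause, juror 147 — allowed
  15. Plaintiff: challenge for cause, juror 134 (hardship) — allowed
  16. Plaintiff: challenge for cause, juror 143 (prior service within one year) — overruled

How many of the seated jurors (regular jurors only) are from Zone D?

Removed: #128, #130, #132, #134, #135, #136, #142, #144, #145, #146, #147, #148, #150.
Seated jurors 1–7: #129, #131, #133, #137, #138, #139, #140 (alternates #141, #143, #149, #151 not counted).
None of those are in Zone D → 0.

0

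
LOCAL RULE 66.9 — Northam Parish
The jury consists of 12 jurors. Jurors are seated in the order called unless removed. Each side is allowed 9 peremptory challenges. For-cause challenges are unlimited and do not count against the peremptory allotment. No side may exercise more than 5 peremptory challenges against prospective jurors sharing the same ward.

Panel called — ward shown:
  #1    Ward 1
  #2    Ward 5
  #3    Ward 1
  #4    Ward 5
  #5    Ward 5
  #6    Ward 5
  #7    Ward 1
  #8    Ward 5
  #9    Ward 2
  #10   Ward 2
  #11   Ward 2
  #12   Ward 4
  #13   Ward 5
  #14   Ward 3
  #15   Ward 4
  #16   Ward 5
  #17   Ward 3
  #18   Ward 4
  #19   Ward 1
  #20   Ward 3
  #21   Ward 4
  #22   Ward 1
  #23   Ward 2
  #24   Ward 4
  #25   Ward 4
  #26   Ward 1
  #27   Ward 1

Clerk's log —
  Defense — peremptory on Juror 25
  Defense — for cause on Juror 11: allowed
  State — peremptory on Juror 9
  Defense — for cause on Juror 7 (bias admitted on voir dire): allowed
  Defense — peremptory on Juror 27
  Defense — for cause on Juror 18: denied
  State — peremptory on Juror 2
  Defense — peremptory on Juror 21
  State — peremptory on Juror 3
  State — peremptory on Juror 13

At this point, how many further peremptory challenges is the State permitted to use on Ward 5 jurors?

State peremptories so far: #9, #2, #3, #13 — 4 of 9 used, 5 left overall.
Against Ward 5: #2, #13 — 2 used; per-ward cap 5 leaves 3.
Binding limit: min(5, 3) = 3.

3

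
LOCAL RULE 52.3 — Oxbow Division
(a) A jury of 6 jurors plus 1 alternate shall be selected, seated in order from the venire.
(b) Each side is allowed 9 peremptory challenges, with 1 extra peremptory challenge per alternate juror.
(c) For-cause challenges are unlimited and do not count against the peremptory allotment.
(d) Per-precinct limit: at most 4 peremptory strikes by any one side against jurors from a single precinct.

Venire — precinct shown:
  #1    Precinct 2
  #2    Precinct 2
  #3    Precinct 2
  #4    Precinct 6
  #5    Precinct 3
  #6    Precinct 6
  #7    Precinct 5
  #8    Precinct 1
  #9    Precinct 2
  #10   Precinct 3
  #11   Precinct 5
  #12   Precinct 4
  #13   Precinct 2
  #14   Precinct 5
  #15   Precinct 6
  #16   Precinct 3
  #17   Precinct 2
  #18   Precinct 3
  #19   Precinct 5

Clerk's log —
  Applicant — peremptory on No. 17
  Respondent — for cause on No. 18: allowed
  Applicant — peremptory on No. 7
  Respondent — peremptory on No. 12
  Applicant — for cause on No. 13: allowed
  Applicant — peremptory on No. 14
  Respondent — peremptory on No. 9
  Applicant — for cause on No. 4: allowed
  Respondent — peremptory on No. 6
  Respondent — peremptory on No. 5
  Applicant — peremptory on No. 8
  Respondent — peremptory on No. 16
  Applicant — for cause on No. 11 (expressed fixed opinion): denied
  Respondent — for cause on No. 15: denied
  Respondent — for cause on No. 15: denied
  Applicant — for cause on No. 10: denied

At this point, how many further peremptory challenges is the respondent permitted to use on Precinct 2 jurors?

3

Respondent peremptories so far: #12, #9, #6, #5, #16 — 5 of 10 used, 5 left overall.
Against Precinct 2: #9 — 1 used; per-precinct cap 4 leaves 3.
Binding limit: min(5, 3) = 3.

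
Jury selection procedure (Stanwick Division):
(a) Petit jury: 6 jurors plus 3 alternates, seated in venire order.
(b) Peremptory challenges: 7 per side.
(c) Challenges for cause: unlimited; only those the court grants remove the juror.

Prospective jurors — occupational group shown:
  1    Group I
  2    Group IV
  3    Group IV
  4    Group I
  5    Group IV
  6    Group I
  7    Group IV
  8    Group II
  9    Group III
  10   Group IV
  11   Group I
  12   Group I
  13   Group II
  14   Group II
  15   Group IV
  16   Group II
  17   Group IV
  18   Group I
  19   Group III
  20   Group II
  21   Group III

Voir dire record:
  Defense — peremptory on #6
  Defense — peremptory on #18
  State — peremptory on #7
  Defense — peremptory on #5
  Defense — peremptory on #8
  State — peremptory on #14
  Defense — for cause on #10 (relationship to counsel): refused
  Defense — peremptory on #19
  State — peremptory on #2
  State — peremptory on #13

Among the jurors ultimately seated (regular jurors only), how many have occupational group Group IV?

2

Removed: #2, #5, #6, #7, #8, #13, #14, #18, #19.
Seated jurors 1–6: #1, #3, #4, #9, #10, #11 (alternates #12, #15, #16 not counted).
Of those, in Group IV: #3, #10 → 2.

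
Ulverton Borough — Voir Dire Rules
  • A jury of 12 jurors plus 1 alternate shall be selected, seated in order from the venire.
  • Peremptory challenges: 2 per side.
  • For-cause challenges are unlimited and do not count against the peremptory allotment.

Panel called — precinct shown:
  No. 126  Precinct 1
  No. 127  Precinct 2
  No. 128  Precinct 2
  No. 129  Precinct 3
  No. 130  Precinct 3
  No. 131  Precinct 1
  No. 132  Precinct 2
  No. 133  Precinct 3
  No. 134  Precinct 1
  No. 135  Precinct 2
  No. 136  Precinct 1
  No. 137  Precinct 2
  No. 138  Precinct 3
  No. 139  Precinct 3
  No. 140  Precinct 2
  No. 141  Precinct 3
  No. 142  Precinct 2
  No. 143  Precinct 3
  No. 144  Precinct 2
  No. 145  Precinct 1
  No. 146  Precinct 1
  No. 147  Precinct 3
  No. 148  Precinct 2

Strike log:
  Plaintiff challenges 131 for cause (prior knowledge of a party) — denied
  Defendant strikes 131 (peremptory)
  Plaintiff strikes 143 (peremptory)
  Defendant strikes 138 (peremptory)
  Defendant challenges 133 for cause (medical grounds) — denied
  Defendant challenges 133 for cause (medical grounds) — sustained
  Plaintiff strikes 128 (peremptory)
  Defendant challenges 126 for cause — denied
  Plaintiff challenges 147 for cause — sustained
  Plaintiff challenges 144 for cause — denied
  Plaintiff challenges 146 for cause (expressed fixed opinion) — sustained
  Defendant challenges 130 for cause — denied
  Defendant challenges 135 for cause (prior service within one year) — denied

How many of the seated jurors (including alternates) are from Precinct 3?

4

Removed: #128, #131, #133, #138, #143, #146, #147.
Seated (13 incl. alternates): #126, #127, #129, #130, #132, #134, #135, #136, #137, #139, #140, #141, #142.
Of those, in Precinct 3: #129, #130, #139, #141 → 4.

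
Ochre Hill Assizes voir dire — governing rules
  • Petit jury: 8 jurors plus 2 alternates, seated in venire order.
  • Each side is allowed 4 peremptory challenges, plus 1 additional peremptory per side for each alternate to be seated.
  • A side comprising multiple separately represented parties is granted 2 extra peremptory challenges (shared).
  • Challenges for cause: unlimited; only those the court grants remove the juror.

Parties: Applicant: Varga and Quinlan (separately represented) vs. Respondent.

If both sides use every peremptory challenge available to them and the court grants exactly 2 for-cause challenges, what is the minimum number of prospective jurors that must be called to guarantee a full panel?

26

Seats to fill: 8 + 2 alternates = 10.
Peremptories — Applicant: 4 + 1×2 + 2 = 8; Respondent: 4 + 1×2 = 6; total 14.
For-cause removals: 2.
Minimum venire: 10 + 14 + 2 = 26.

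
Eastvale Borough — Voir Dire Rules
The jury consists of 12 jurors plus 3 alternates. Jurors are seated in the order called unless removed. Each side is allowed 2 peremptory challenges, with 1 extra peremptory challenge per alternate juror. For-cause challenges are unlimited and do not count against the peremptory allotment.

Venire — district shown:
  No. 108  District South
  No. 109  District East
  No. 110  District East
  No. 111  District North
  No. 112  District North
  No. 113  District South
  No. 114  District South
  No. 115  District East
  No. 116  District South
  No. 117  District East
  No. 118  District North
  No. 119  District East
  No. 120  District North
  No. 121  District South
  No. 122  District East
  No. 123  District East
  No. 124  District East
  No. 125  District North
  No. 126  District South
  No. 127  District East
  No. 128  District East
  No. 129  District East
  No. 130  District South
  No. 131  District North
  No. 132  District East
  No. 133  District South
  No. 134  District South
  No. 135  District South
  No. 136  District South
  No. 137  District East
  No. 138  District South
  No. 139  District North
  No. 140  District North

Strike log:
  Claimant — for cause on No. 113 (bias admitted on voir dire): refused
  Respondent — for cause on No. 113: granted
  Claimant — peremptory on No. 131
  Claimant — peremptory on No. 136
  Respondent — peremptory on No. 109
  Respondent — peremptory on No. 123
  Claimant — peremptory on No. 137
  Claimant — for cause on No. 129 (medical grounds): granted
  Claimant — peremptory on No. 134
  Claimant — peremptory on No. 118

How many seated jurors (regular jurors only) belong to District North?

Removed: #109, #113, #118, #123, #129, #131, #134, #136, #137.
Seated jurors 1–12: #108, #110, #111, #112, #114, #115, #116, #117, #119, #120, #121, #122 (alternates #124, #125, #126 not counted).
Of those, in District North: #111, #112, #120 → 3.

3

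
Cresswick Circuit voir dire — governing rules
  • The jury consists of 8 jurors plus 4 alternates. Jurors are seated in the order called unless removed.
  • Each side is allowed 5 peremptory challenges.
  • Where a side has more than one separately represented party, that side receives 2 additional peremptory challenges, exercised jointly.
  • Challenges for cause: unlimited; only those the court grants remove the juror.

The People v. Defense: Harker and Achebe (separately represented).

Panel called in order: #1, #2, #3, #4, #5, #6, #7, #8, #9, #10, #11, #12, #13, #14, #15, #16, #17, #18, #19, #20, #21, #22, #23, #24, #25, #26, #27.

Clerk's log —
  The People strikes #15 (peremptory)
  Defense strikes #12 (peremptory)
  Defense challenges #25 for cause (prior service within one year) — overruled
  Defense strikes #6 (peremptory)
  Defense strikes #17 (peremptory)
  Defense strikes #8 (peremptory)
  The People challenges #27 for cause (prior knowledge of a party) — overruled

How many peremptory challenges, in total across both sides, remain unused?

7

The People allotment: 5. Defense allotment: 5 base + 2 multi-party = 7.
The People peremptories used: #15 — 1 (the for-cause on #27 doesn't count).
Defense peremptories used: #12, #6, #17, #8 — 4 (the for-cause on #25 doesn't count).
Remaining: (5 − 1) + (7 − 4) = 7.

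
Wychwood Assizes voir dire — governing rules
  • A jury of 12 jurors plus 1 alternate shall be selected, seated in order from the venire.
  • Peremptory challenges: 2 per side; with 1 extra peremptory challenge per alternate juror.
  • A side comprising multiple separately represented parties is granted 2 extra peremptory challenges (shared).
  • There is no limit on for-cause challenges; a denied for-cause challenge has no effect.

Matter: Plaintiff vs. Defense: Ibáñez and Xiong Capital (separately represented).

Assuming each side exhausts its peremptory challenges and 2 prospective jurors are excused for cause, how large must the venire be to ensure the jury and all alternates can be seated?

23

Seats to fill: 12 + 1 alternates = 13.
Peremptories — Plaintiff: 2 + 1×1 = 3; Defense: 2 + 1×1 + 2 = 5; total 8.
For-cause removals: 2.
Minimum venire: 13 + 8 + 2 = 23.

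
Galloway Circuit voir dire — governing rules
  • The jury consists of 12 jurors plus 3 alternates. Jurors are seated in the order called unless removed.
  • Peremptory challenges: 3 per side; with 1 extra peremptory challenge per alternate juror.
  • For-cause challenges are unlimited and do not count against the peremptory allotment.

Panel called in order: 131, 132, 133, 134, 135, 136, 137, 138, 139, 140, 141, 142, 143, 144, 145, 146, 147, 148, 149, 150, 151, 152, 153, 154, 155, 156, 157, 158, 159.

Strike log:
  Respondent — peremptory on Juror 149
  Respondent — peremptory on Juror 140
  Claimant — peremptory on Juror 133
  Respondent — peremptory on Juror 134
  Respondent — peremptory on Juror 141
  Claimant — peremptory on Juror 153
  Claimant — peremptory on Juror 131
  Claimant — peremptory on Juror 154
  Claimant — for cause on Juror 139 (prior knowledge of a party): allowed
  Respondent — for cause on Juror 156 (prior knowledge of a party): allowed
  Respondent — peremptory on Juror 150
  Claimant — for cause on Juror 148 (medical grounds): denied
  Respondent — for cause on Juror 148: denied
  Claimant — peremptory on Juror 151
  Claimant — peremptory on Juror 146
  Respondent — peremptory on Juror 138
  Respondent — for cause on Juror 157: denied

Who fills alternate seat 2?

158

Removed: #131, #133, #134, #138, #139, #140, #141, #146, #149, #150, #151, #153, #154, #156. (#148, #157 stay — for-cause denied.)
Filling seats in venire order through position 14: #132, #135, #136, #137, #142, #143, #144, #145, #147, #148, #152, #155, #157, #158.
So alternate 2 is #158.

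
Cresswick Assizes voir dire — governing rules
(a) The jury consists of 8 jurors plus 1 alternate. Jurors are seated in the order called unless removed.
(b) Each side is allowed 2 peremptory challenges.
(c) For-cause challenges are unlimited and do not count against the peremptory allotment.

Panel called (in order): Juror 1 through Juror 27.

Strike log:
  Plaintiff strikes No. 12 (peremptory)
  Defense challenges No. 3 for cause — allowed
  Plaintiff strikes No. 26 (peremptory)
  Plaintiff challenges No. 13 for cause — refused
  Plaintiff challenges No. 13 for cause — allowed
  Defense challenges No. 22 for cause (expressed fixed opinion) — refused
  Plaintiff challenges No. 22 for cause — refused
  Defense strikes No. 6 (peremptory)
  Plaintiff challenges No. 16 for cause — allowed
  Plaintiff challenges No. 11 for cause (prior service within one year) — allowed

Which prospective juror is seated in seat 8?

10

Removed: #3, #6, #11, #12, #13, #16, #26. (#22 stays — for-cause denied.)
Seating in order: seats 1–8 → #1, #2, #4, #5, #7, #8, #9, #10; alternates → #14.
So seat 8 is #10.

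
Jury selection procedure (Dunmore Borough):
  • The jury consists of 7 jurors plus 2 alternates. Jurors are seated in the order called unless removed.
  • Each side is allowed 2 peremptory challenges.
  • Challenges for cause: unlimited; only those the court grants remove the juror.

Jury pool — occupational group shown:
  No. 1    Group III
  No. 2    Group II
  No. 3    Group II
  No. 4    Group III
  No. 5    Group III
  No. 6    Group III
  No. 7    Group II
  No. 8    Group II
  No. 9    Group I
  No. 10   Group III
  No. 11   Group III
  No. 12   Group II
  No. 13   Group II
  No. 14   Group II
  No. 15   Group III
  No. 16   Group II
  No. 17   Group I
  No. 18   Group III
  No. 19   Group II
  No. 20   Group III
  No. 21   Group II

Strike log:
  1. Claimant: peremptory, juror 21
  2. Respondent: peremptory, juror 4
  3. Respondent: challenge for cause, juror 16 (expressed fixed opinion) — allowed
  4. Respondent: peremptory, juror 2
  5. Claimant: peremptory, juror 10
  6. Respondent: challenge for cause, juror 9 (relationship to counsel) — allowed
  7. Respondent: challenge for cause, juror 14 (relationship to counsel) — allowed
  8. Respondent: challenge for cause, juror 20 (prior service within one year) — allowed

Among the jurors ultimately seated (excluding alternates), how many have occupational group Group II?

Removed: #2, #4, #9, #10, #14, #16, #20, #21.
Seated jurors 1–7: #1, #3, #5, #6, #7, #8, #11 (alternates #12, #13 not counted).
Of those, in Group II: #3, #7, #8 → 3.

3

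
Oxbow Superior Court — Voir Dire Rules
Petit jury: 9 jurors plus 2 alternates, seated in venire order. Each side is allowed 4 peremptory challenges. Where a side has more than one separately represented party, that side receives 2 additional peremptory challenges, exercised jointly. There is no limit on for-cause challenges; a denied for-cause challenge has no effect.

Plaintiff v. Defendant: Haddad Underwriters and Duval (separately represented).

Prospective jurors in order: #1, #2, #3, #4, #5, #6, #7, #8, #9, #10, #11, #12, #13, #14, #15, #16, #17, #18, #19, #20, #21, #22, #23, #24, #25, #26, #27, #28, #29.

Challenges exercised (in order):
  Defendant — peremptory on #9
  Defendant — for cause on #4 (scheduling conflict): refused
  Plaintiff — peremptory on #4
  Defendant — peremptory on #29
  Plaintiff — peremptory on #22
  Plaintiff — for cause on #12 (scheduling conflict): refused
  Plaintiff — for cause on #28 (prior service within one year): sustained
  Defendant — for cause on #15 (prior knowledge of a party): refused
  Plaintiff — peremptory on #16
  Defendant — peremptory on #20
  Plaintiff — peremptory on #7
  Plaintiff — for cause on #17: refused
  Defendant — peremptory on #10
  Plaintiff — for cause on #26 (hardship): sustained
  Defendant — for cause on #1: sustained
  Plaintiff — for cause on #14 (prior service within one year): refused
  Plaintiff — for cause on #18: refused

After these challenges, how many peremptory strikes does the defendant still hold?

Defendant allotment: 4 base + 2 multi-party = 6.
Defendant peremptories used: #9, #29, #20, #10 — 4 (for-cause on #4, #15, #1 don't count).
Remaining: 6 − 4 = 2.

2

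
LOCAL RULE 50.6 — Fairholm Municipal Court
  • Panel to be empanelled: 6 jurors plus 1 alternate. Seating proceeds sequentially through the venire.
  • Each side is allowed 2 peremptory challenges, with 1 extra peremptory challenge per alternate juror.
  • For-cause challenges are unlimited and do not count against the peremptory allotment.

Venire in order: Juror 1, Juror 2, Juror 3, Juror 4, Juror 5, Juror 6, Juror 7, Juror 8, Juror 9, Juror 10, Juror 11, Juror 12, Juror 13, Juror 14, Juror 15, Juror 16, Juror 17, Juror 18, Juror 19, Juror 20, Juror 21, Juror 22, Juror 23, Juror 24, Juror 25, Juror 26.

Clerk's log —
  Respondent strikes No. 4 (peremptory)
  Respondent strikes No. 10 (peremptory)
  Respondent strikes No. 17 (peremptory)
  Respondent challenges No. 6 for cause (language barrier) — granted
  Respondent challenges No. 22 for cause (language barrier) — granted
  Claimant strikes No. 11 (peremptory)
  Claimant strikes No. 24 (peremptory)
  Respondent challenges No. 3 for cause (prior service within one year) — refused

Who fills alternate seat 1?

Removed: #4, #6, #10, #11, #17, #22, #24. (#3 stays — for-cause denied.)
Filling seats in venire order through position 7: #1, #2, #3, #5, #7, #8, #9.
So alternate 1 is #9.

9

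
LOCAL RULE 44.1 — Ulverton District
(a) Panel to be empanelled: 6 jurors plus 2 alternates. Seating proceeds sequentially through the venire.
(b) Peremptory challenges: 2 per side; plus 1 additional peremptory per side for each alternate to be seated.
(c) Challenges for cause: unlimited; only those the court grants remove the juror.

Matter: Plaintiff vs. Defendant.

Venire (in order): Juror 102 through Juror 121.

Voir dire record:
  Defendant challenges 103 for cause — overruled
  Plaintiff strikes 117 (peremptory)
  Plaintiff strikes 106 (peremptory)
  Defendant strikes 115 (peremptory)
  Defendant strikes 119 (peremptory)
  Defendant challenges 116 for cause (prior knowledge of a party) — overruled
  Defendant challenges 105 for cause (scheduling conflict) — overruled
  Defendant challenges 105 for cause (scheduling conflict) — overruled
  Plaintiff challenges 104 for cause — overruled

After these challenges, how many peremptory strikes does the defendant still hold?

Defendant allotment: 2 base + 1 × 2 alternates = 4.
Defendant peremptories used: #115, #119 — 2 (for-cause on #103, #116, #105, #105 don't count).
Remaining: 4 − 2 = 2.

2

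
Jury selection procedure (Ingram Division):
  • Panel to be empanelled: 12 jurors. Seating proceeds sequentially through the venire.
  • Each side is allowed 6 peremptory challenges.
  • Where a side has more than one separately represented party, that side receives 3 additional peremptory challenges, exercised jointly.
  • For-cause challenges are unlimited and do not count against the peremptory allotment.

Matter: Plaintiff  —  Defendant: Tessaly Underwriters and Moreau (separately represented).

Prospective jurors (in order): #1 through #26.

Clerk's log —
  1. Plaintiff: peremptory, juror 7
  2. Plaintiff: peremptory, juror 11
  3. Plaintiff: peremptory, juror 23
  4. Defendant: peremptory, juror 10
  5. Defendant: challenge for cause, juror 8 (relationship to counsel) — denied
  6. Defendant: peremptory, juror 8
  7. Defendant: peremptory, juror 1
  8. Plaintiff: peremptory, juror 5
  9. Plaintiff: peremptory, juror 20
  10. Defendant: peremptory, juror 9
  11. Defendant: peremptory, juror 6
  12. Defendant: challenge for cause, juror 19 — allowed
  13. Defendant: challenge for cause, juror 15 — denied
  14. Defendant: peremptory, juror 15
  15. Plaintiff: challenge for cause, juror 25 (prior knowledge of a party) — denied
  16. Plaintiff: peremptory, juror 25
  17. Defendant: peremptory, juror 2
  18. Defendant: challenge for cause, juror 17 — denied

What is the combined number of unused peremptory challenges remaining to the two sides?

2

Plaintiff allotment: 6. Defendant allotment: 6 base + 3 multi-party = 9.
Plaintiff peremptories used: #7, #11, #23, #5, #20, #25 — 6 (the for-cause on #25 doesn't count).
Defendant peremptories used: #10, #8, #1, #9, #6, #15, #2 — 7 (for-cause on #8, #19, #15, #17 don't count).
Remaining: (6 − 6) + (9 − 7) = 2.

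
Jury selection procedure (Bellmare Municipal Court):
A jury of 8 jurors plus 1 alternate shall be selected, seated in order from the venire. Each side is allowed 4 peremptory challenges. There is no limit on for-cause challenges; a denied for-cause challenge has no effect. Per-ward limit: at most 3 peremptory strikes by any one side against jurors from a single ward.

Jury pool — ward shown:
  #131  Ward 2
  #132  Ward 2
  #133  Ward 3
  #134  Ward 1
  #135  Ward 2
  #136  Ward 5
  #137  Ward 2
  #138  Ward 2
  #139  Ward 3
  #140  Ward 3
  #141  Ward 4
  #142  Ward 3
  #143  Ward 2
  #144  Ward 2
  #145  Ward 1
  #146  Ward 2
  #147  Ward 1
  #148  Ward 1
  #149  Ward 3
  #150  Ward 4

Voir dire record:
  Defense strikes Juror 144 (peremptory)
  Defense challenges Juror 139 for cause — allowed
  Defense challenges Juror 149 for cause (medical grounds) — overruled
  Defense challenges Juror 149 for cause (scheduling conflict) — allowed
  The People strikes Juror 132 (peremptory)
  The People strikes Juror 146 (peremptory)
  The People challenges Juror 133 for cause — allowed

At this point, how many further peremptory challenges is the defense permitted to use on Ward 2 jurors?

Defense peremptories so far: #144 — 1 of 4 used, 3 left overall.
Against Ward 2: #144 — 1 used; per-ward cap 3 leaves 2.
Binding limit: min(3, 2) = 2.

2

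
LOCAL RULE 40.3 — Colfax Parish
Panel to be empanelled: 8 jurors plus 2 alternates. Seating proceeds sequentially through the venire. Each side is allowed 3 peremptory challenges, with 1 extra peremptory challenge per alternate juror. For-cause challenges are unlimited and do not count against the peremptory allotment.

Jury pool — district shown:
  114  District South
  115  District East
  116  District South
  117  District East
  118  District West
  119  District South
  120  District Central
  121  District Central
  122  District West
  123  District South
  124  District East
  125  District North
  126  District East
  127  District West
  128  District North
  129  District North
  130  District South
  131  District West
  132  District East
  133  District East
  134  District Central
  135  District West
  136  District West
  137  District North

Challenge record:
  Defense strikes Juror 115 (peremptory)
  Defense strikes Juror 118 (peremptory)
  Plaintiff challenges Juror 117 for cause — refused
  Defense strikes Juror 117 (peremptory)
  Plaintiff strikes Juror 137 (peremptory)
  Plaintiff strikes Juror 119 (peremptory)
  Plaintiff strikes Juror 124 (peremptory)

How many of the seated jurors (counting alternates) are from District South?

Removed: #115, #117, #118, #119, #124, #137.
Seated (10 incl. alternates): #114, #116, #120, #121, #122, #123, #125, #126, #127, #128.
Of those, in District South: #114, #116, #123 → 3.

3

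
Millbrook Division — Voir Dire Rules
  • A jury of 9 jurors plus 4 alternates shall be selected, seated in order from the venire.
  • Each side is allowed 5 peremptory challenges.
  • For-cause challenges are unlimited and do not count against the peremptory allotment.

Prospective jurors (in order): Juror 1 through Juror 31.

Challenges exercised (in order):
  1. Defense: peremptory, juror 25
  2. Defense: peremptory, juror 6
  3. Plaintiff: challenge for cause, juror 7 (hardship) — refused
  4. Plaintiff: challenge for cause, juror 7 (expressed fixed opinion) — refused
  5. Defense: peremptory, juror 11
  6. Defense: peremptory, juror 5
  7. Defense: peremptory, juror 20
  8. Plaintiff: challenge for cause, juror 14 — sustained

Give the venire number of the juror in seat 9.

Removed: #5, #6, #11, #14, #20, #25. (#7 stays — for-cause denied.)
Filling seats in venire order through position 9: #1, #2, #3, #4, #7, #8, #9, #10, #12.
So seat 9 is #12.

12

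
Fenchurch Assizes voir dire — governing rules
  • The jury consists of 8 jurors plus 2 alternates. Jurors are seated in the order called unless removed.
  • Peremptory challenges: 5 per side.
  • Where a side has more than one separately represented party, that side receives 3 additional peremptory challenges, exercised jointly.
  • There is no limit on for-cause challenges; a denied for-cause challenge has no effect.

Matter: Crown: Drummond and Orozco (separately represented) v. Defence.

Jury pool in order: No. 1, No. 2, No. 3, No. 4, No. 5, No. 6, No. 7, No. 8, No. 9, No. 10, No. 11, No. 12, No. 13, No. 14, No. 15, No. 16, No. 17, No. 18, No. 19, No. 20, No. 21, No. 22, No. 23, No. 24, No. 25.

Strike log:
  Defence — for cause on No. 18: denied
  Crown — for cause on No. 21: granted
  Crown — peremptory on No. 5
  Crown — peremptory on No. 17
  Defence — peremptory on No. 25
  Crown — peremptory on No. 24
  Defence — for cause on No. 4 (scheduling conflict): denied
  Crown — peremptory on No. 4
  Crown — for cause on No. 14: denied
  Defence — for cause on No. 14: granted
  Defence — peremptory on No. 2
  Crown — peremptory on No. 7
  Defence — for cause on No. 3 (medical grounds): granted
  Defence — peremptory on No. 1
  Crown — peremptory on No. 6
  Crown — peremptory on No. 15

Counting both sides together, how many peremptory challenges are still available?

Crown allotment: 5 base + 3 multi-party = 8. Defence allotment: 5.
Crown peremptories used: #5, #17, #24, #4, #7, #6, #15 — 7 (for-cause on #21, #14 don't count).
Defence peremptories used: #25, #2, #1 — 3 (for-cause on #18, #4, #14, #3 don't count).
Remaining: (8 − 7) + (5 − 3) = 3.

3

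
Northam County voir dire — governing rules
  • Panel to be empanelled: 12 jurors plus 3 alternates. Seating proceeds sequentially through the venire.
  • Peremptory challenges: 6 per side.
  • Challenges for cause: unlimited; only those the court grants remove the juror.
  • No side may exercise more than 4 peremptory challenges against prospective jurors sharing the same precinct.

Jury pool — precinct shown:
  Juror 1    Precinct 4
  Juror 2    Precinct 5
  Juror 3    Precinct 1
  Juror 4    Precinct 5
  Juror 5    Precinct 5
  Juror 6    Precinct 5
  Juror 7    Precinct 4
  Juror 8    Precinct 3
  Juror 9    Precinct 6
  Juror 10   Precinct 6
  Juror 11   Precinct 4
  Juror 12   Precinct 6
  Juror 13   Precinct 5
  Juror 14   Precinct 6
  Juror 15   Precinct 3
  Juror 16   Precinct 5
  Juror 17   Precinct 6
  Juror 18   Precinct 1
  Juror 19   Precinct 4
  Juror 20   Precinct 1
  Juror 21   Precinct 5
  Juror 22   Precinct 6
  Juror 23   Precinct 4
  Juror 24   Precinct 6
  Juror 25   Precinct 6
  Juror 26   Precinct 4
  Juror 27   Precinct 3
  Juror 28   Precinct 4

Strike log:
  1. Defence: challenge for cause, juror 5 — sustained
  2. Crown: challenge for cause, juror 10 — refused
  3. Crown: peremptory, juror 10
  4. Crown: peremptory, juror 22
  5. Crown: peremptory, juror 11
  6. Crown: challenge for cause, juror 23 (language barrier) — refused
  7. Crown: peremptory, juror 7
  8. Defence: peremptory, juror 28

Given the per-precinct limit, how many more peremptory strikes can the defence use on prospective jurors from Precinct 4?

Defence peremptories so far: #28 — 1 of 6 used, 5 left overall.
Against Precinct 4: #28 — 1 used; per-precinct cap 4 leaves 3.
Binding limit: min(5, 3) = 3.

3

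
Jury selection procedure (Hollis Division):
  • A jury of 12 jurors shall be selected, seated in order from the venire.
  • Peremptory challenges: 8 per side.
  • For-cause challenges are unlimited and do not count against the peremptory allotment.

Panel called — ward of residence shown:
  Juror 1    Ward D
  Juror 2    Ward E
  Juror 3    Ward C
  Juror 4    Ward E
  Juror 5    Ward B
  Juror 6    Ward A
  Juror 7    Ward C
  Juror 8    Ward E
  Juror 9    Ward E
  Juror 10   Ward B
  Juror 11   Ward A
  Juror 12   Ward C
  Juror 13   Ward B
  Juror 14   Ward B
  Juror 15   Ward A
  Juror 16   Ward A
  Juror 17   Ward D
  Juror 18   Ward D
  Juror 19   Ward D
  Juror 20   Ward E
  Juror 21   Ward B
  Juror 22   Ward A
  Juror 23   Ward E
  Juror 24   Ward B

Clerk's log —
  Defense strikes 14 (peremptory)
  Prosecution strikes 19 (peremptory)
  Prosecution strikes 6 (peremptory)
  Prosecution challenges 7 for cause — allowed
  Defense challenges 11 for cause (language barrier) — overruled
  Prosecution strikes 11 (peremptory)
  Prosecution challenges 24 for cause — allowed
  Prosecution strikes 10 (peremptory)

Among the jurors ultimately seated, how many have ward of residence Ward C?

Removed: #6, #7, #10, #11, #14, #19, #24.
Seated jurors 1–12: #1, #2, #3, #4, #5, #8, #9, #12, #13, #15, #16, #17.
Of those, in Ward C: #3, #12 → 2.

2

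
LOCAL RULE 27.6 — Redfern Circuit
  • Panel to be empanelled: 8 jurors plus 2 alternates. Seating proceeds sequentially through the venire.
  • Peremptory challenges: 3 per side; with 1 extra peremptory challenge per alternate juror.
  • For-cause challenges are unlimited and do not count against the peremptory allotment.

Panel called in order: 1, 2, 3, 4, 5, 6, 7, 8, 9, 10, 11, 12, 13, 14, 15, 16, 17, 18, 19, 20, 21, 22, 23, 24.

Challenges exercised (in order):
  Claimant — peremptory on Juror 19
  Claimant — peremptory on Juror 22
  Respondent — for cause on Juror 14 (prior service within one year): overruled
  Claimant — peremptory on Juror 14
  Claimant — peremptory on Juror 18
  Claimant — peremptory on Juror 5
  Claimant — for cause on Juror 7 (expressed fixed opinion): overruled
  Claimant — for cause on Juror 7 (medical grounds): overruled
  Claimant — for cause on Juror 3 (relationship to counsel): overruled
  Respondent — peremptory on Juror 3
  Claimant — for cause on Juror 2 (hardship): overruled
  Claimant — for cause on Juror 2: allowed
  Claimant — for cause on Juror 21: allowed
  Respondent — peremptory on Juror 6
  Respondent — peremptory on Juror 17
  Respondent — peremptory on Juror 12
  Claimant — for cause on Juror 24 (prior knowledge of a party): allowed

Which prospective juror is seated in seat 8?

13

Removed: #2, #3, #5, #6, #12, #14, #17, #18, #19, #21, #22, #24. (#7 stays — for-cause denied.)
Seating in order: seats 1–8 → #1, #4, #7, #8, #9, #10, #11, #13; alternates → #15, #16.
So seat 8 is #13.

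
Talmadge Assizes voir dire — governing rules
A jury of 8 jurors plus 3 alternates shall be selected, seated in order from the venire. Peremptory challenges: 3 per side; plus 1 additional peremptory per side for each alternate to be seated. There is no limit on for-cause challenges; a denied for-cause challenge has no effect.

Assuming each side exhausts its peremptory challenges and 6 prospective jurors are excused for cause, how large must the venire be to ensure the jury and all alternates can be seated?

Seats to fill: 8 + 3 alternates = 11.
Peremptories: 3 + 1×3 = 6 per side × 2 sides = 12.
For-cause removals: 6.
Minimum venire: 11 + 12 + 6 = 29.

29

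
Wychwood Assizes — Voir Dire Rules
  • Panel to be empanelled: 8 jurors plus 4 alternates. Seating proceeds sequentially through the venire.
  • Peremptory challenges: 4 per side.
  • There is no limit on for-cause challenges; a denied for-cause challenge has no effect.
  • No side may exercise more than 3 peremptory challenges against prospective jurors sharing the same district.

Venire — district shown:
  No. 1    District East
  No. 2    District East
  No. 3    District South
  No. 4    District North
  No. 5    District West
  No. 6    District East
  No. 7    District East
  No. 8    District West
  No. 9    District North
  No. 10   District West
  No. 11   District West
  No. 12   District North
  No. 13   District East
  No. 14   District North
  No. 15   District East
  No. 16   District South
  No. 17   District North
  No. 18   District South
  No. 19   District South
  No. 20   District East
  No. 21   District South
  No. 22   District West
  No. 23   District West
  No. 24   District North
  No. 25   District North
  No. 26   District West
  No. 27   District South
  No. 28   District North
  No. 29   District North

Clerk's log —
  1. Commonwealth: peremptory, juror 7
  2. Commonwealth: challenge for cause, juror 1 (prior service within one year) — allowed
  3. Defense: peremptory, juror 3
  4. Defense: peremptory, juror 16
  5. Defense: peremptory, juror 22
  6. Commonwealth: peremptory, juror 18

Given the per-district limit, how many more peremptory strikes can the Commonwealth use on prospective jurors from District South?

Commonwealth peremptories so far: #7, #18 — 2 of 4 used, 2 left overall.
Against District South: #18 — 1 used; per-district cap 3 leaves 2.
Binding limit: min(2, 2) = 2.

2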